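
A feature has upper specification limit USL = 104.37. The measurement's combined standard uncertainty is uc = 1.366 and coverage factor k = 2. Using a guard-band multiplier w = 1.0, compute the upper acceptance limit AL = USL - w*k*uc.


U = k * uc = 2 * 1.366 = 2.732
guard band g = w * U = 1.0 * 2.732 = 2.732
AL = USL - g = 104.37 - 2.732
AL = 101.6380

101.6380


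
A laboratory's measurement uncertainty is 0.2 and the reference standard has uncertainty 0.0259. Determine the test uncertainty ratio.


TUR = u_lab / u_ref
= 0.2 / 0.0259
= 7.7220

7.7220


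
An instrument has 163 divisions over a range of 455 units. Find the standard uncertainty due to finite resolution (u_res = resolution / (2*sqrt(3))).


resolution = range / divisions
resolution = 455 / 163 = 2.791411
u_res = resolution / (2*sqrt(3))
u_res = 2.791411 / 3.4641016
u_res = 0.8058

0.8058


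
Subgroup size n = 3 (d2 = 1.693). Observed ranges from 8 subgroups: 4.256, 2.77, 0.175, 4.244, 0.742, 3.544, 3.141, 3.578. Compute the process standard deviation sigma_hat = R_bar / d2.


R_bar = (4.256 + 2.77 + 0.175 + 4.244 + 0.742 + 3.544 + 3.141 + 3.578) / 8
R_bar = 22.45 / 8 = 2.80625
sigma_hat = R_bar / d2 = 2.80625 / 1.693 = 1.6576

1.6576


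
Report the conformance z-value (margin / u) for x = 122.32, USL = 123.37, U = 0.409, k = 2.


u = U / k = 0.409 / 2 = 0.2045
margin = |USL - x| = |123.37 - 122.32| = 1.05
z = margin / u = 1.05 / 0.2045
z = 5.1345

5.1345


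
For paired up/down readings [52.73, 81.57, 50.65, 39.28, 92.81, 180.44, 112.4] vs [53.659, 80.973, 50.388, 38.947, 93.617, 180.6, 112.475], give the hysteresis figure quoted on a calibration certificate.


|52.73 - 53.659| = 0.9290
|81.57 - 80.973| = 0.5970
|50.65 - 50.388| = 0.2620
|39.28 - 38.947| = 0.3330
|92.81 - 93.617| = 0.8070
|180.44 - 180.6| = 0.1600
|112.4 - 112.475| = 0.0750
hysteresis = max(diffs) = 0.9290

0.9290


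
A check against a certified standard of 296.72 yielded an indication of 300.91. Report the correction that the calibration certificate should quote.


Correction = standard - reading
= 296.72 - 300.91
= -4.1900

-4.1900


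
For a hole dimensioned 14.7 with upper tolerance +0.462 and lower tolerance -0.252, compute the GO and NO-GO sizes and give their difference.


GO = nominal - lower_tol (smallest hole = maximum material condition)
GO = 14.7 - 0.252 = 14.448
NO-GO = nominal + upper_tol (largest hole = least material condition)
NO-GO = 14.7 + 0.462 = 15.162
spread = NO-GO - GO = 15.162 - 14.448 = 0.7140

0.7140


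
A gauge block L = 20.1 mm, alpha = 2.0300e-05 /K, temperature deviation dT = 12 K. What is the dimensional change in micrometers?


dL = L * alpha * dT
= 20.1 * 2.0300e-05 * 12
= 0.0048964 mm
dL_um = 0.0048964 * 1000 = 4.8964 um

4.8964


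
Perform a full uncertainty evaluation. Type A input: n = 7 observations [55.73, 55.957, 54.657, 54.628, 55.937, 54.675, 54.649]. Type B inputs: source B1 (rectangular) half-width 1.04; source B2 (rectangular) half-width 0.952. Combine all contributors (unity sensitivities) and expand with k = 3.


mean = (55.73 + 55.957 + 54.657 + 54.628 + 55.937 + 54.675 + 54.649) / 7 = 55.17614286
s = sqrt(sum((x - mean)^2)/(n-1)) = 0.65757038
u_A = s / sqrt(n) = 0.65757038 / sqrt(7) = 0.24853824
u_B1 = 1.04 / sqrt(3) = 0.60044428
u_B2 = 0.952 / sqrt(3) = 0.54963746
uc = sqrt(0.24853824^2 + 0.60044428^2 + 0.54963746^2) = 0.8511204
U = k * uc = 3 * 0.8511204
U = 2.5534

2.5534


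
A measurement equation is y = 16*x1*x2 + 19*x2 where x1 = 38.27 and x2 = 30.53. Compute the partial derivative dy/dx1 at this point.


y = 16*x1*x2 + 19*x2
dy/dx1 = 16*x2
Evaluate at x2 = 30.53: c1 = 16 * 30.53
c1 = 488.4800

488.4800


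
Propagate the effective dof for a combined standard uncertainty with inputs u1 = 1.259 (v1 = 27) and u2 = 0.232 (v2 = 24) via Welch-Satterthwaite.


uc = sqrt(u1^2 + u2^2) = sqrt(1.259^2 + 0.232^2) = 1.2801973
v_eff = uc^4 / (u1^4/v1 + u2^4/v2)
= 1.2801973^4 / (1.259^4/27 + 0.232^4/24)
= 2.68601 / 0.09317559
v_eff = 28.8274

28.8274


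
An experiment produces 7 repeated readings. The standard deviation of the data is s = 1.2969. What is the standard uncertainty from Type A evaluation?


u_A = s / sqrt(n)
u_A = 1.2969 / sqrt(7)
u_A = 1.2969 / 2.6457513
u_A = 0.4902

0.4902


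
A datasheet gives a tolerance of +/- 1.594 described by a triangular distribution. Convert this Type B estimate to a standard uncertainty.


u_B = half_width / sqrt(6)
u_B = 1.594 / 2.4494897
u_B = 0.6507

0.6507


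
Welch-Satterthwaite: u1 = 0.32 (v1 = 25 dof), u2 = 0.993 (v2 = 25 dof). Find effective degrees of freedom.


uc = sqrt(u1^2 + u2^2) = sqrt(0.32^2 + 0.993^2) = 1.0432876
v_eff = uc^4 / (u1^4/v1 + u2^4/v2)
= 1.0432876^4 / (0.32^4/25 + 0.993^4/25)
= 1.1847213 / 0.039311136
v_eff = 30.1370

30.1370


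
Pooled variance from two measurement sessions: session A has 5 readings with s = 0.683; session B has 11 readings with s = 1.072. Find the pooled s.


s_p = sqrt(((n1-1)*s1^2 + (n2-1)*s2^2) / (n1+n2-2))
numerator = (5-1)*0.683^2 + (11-1)*1.072^2 = 1.865956 + 11.49184 = 13.357796
denominator = 5 + 11 - 2 = 14
s_p^2 = 13.357796 / 14 = 0.95412829
s_p = sqrt(0.95412829) = 0.9768

0.9768


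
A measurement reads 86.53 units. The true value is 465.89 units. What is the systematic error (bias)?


Systematic error = measured - true
= 86.53 - 465.89
= -379.3600

-379.3600


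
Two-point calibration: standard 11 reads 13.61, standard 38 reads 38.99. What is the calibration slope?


slope = (y2 - y1) / (x2 - x1)
= (38.99 - 13.61) / (38 - 11)
= 25.3800 / 27
= 0.9400

0.9400


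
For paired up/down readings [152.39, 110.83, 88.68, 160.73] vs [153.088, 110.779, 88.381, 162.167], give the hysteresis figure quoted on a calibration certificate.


|152.39 - 153.088| = 0.6980
|110.83 - 110.779| = 0.0510
|88.68 - 88.381| = 0.2990
|160.73 - 162.167| = 1.4370
hysteresis = max(diffs) = 1.4370

1.4370


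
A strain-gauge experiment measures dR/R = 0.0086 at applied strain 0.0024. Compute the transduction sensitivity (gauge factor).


GF = (dR/R) / epsilon
= 0.0086 / 0.0024
= 3.5833

3.5833


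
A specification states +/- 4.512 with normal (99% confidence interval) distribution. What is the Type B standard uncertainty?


u_B = half_width / 2.576
u_B = 4.512 / 2.576
u_B = 1.7516

1.7516


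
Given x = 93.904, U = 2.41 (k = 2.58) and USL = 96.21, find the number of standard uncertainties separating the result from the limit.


u = U / k = 2.41 / 2.58 = 0.93410853
margin = |USL - x| = |96.21 - 93.904| = 2.306
z = margin / u = 2.306 / 0.93410853
z = 2.4687

2.4687


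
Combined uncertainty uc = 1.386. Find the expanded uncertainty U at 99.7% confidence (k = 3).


U = k * uc
U = 3 * 1.386
U = 4.1580

4.1580


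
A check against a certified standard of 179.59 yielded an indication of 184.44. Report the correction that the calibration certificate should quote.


Correction = standard - reading
= 179.59 - 184.44
= -4.8500

-4.8500


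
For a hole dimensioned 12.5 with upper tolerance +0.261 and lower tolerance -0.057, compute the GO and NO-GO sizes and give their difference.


GO = nominal - lower_tol (smallest hole = maximum material condition)
GO = 12.5 - 0.057 = 12.443
NO-GO = nominal + upper_tol (largest hole = least material condition)
NO-GO = 12.5 + 0.261 = 12.761
spread = NO-GO - GO = 12.761 - 12.443 = 0.3180

0.3180


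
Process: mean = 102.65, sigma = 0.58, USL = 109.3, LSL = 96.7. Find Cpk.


Cpu = (USL - mean) / (3*sigma) = (109.3 - 102.65) / (3*0.58) = 3.8218
Cpl = (mean - LSL) / (3*sigma) = (102.65 - 96.7) / (3*0.58) = 3.4195
Cpk = min(Cpu, Cpl) = 3.4195

3.4195


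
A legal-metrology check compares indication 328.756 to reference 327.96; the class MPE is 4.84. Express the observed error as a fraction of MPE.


e = indication - reference = 328.756 - 327.96 = 0.7960
|e| = 0.7960
ratio = |e| / MPE = 0.7960 / 4.84
ratio = 0.1645

0.1645


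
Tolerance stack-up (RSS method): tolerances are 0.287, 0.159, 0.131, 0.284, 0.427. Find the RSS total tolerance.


RSS = sqrt(0.287^2 + 0.159^2 + 0.131^2 + 0.284^2 + 0.427^2)
= sqrt(0.387796)
= 0.6227

0.6227


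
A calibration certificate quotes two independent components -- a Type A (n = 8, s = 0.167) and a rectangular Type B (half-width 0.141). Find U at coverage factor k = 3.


u_A = s / sqrt(n) = 0.167 / sqrt(8) = 0.059043416
u_B = half_width / sqrt(3) = 0.141 / sqrt(3) = 0.081406388
uc = sqrt(u_A^2 + u_B^2) = sqrt(0.059043416^2 + 0.081406388^2) = 0.10056403
U = k * uc = 3 * 0.10056403
U = 0.3017

0.3017


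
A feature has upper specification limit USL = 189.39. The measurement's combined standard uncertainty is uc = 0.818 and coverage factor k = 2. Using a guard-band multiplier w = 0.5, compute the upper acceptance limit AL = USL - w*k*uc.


U = k * uc = 2 * 0.818 = 1.636
guard band g = w * U = 0.5 * 1.636 = 0.818
AL = USL - g = 189.39 - 0.818
AL = 188.5720

188.5720


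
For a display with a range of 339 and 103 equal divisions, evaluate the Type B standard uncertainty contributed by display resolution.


resolution = range / divisions
resolution = 339 / 103 = 3.2912621
u_res = resolution / (2*sqrt(3))
u_res = 3.2912621 / 3.4641016
u_res = 0.9501

0.9501


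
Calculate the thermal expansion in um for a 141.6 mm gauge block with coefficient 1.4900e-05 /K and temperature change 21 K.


dL = L * alpha * dT
= 141.6 * 1.4900e-05 * 21
= 0.0443066 mm
dL_um = 0.0443066 * 1000 = 44.3066 um

44.3066


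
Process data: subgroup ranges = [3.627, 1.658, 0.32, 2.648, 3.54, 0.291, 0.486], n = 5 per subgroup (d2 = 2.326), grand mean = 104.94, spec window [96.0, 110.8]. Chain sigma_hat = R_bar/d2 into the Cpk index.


R_bar = (3.627 + 1.658 + 0.32 + 2.648 + 3.54 + 0.291 + 0.486) / 7 = 1.7957143
sigma = R_bar / d2 = 1.7957143 / 2.326 = 0.77201819
Cp = (USL - LSL)/(6*sigma) = (110.8 - 96.0)/(6*0.77201819) = 3.1951
Cpu = (110.8 - 104.94)/(3*0.77201819) = 2.5302
Cpl = (104.94 - 96.0)/(3*0.77201819) = 3.8600
Cpk = min(Cpu, Cpl) = 2.5302

2.5302


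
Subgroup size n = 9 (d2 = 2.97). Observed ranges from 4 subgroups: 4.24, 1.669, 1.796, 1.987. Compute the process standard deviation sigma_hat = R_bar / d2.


R_bar = (4.24 + 1.669 + 1.796 + 1.987) / 4
R_bar = 9.692 / 4 = 2.423
sigma_hat = R_bar / d2 = 2.423 / 2.97 = 0.8158

0.8158


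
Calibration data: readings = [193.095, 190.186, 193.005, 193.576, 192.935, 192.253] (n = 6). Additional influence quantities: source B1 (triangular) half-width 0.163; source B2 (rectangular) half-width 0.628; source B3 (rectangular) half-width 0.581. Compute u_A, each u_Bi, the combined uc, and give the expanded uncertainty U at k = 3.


mean = (193.095 + 190.186 + 193.005 + 193.576 + 192.935 + 192.253) / 6 = 192.5083333
s = sqrt(sum((x - mean)^2)/(n-1)) = 1.2141861
u_A = s / sqrt(n) = 1.2141861 / sqrt(6) = 0.4956894
u_B1 = 0.163 / sqrt(6) = 0.066544471
u_B2 = 0.628 / sqrt(3) = 0.36257597
u_B3 = 0.581 / sqrt(3) = 0.33544051
uc = sqrt(0.4956894^2 + 0.066544471^2 + 0.36257597^2 + 0.33544051^2) = 0.70293514
U = k * uc = 3 * 0.70293514
U = 2.1088

2.1088


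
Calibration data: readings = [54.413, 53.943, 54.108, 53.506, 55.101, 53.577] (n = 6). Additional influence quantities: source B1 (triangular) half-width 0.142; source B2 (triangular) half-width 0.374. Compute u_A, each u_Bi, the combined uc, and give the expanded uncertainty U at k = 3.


mean = (54.413 + 53.943 + 54.108 + 53.506 + 55.101 + 53.577) / 6 = 54.108
s = sqrt(sum((x - mean)^2)/(n-1)) = 0.5917202
u_A = s / sqrt(n) = 0.5917202 / sqrt(6) = 0.24156876
u_B1 = 0.142 / sqrt(6) = 0.057971257
u_B2 = 0.374 / sqrt(6) = 0.15268486
uc = sqrt(0.24156876^2 + 0.057971257^2 + 0.15268486^2) = 0.29159698
U = k * uc = 3 * 0.29159698
U = 0.8748

0.8748


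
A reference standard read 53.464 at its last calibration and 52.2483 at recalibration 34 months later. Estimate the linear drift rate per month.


rate = (v2 - v1) / months
= (52.2483 - 53.464) / 34
= -1.2157 / 34
= -0.0358

-0.0358


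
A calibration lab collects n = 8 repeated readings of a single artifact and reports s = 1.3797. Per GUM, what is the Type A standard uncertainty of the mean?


u_A = s / sqrt(n)
u_A = 1.3797 / sqrt(8)
u_A = 1.3797 / 2.8284271
u_A = 0.4878

0.4878


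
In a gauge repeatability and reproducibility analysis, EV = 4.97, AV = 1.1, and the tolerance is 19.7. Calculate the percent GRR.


GRR = sqrt(EV^2 + AV^2) = sqrt(4.97^2 + 1.1^2) = 5.090275
%GRR = GRR / tol * 100 = 5.090275 / 19.7 * 100
%GRR = 25.8390

25.8390


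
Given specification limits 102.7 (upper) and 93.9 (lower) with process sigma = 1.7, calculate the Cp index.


Cp = (USL - LSL) / (6 * sigma)
= (102.7 - 93.9) / (6 * 1.7)
= 8.8000 / 10.2000
= 0.8627

0.8627


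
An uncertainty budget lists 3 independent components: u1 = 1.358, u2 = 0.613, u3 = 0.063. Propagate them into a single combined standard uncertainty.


uc = sqrt(1.358^2 + 0.613^2 + 0.063^2)
uc = sqrt(2.223902)
uc = 1.4913

1.4913


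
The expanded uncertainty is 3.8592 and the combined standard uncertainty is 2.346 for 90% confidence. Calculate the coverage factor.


k = U / uc
k = 3.8592 / 2.346
k = 1.645

1.645


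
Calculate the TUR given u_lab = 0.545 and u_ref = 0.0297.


TUR = u_lab / u_ref
= 0.545 / 0.0297
= 18.3502

18.3502


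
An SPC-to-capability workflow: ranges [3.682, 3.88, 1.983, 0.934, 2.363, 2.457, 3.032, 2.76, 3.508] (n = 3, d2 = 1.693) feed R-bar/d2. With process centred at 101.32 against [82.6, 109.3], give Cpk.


R_bar = (3.682 + 3.88 + 1.983 + 0.934 + 2.363 + 2.457 + 3.032 + 2.76 + 3.508) / 9 = 2.7332222
sigma = R_bar / d2 = 2.7332222 / 1.693 = 1.6144254
Cp = (USL - LSL)/(6*sigma) = (109.3 - 82.6)/(6*1.6144254) = 2.7564
Cpu = (109.3 - 101.32)/(3*1.6144254) = 1.6476
Cpl = (101.32 - 82.6)/(3*1.6144254) = 3.8652
Cpk = min(Cpu, Cpl) = 1.6476

1.6476


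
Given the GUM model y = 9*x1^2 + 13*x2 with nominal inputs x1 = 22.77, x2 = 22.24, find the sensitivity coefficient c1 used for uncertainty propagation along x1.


y = 9*x1^2 + 13*x2
dy/dx1 = 2*9*x1
Evaluate at x1 = 22.77: c1 = 18 * 22.77
c1 = 409.8600

409.8600


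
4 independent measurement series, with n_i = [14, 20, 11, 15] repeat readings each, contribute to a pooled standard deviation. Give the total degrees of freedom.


nu = sum_i (n_i - 1)
nu = ((14 - 1) + (20 - 1) + (11 - 1) + (15 - 1))
nu = 13 + 19 + 10 + 14
nu = 56

56


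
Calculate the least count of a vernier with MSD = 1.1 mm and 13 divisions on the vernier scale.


LC = MSD / n_div
= 1.1 / 13
= 0.0846

0.0846


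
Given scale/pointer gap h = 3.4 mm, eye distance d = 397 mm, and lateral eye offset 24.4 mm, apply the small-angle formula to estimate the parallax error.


error = h * offset / d
= 3.4 * 24.4 / 397
= 0.2090

0.2090


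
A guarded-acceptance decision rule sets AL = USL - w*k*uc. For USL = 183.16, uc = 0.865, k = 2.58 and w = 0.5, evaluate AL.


U = k * uc = 2.58 * 0.865 = 2.2317
guard band g = w * U = 0.5 * 2.2317 = 1.11585
AL = USL - g = 183.16 - 1.11585
AL = 182.0442

182.0442


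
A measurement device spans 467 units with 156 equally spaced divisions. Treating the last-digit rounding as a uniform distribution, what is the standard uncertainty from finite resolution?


resolution = range / divisions
resolution = 467 / 156 = 2.9935897
u_res = resolution / (2*sqrt(3))
u_res = 2.9935897 / 3.4641016
u_res = 0.8642

0.8642


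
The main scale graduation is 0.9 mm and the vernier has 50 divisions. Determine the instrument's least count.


LC = MSD / n_div
= 0.9 / 50
= 0.0180

0.0180


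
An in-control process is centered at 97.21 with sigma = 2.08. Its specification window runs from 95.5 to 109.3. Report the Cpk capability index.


Cpu = (USL - mean) / (3*sigma) = (109.3 - 97.21) / (3*2.08) = 1.9375
Cpl = (mean - LSL) / (3*sigma) = (97.21 - 95.5) / (3*2.08) = 0.2740
Cpk = min(Cpu, Cpl) = 0.2740

0.2740


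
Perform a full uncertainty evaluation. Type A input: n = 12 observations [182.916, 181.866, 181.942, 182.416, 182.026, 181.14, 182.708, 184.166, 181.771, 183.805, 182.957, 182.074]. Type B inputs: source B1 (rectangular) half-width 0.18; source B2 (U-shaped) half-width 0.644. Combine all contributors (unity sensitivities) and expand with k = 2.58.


mean = (182.916 + 181.866 + 181.942 + 182.416 + 182.026 + 181.14 + 182.708 + 184.166 + 181.771 + 183.805 + 182.957 + 182.074) / 12 = 182.48225
s = sqrt(sum((x - mean)^2)/(n-1)) = 0.87425492
u_A = s / sqrt(n) = 0.87425492 / sqrt(12) = 0.25237566
u_B1 = 0.18 / sqrt(3) = 0.10392305
u_B2 = 0.644 / sqrt(2) = 0.45537677
uc = sqrt(0.25237566^2 + 0.10392305^2 + 0.45537677^2) = 0.53090628
U = k * uc = 2.58 * 0.53090628
U = 1.3697

1.3697


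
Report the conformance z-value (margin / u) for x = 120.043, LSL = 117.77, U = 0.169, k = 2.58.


u = U / k = 0.169 / 2.58 = 0.065503876
margin = |LSL - x| = |117.77 - 120.043| = 2.273
z = margin / u = 2.273 / 0.065503876
z = 34.7002

34.7002


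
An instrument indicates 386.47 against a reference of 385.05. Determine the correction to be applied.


Correction = standard - reading
= 385.05 - 386.47
= -1.4200

-1.4200


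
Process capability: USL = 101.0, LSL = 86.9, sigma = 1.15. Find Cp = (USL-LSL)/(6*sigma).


Cp = (USL - LSL) / (6 * sigma)
= (101.0 - 86.9) / (6 * 1.15)
= 14.1000 / 6.9000
= 2.0435

2.0435


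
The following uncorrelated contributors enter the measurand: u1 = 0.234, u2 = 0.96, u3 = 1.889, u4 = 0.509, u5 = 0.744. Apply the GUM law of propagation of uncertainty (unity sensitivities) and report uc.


uc = sqrt(0.234^2 + 0.96^2 + 1.889^2 + 0.509^2 + 0.744^2)
uc = sqrt(5.357294)
uc = 2.3146

2.3146


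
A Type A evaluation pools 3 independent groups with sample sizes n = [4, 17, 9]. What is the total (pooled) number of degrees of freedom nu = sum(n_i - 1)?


nu = sum_i (n_i - 1)
nu = ((4 - 1) + (17 - 1) + (9 - 1))
nu = 3 + 16 + 8
nu = 27

27


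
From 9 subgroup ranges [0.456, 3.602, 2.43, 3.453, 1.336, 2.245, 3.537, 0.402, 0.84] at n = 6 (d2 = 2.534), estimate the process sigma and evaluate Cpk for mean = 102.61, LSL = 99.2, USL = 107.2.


R_bar = (0.456 + 3.602 + 2.43 + 3.453 + 1.336 + 2.245 + 3.537 + 0.402 + 0.84) / 9 = 2.0334444
sigma = R_bar / d2 = 2.0334444 / 2.534 = 0.80246425
Cp = (USL - LSL)/(6*sigma) = (107.2 - 99.2)/(6*0.80246425) = 1.6615
Cpu = (107.2 - 102.61)/(3*0.80246425) = 1.9066
Cpl = (102.61 - 99.2)/(3*0.80246425) = 1.4165
Cpk = min(Cpu, Cpl) = 1.4165

1.4165


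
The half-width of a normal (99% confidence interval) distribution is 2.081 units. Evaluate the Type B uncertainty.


u_B = half_width / 2.576
u_B = 2.081 / 2.576
u_B = 0.8078

0.8078


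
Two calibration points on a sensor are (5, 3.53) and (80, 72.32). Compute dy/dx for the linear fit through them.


slope = (y2 - y1) / (x2 - x1)
= (72.32 - 3.53) / (80 - 5)
= 68.7900 / 75
= 0.9172

0.9172


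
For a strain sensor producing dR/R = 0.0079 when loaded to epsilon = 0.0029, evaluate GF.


GF = (dR/R) / epsilon
= 0.0079 / 0.0029
= 2.7241

2.7241


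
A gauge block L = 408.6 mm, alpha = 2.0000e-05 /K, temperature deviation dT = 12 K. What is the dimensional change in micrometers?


dL = L * alpha * dT
= 408.6 * 2.0000e-05 * 12
= 0.0980640 mm
dL_um = 0.0980640 * 1000 = 98.0640 um

98.0640


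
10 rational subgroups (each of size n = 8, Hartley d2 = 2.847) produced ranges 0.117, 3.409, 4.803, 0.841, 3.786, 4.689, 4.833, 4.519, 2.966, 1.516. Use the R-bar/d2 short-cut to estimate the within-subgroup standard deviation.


R_bar = (0.117 + 3.409 + 4.803 + 0.841 + 3.786 + 4.689 + 4.833 + 4.519 + 2.966 + 1.516) / 10
R_bar = 31.479 / 10 = 3.1479
sigma_hat = R_bar / d2 = 3.1479 / 2.847 = 1.1057

1.1057


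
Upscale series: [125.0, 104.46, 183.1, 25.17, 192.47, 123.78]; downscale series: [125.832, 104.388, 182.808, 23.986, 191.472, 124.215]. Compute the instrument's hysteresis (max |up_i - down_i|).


|125.0 - 125.832| = 0.8320
|104.46 - 104.388| = 0.0720
|183.1 - 182.808| = 0.2920
|25.17 - 23.986| = 1.1840
|192.47 - 191.472| = 0.9980
|123.78 - 124.215| = 0.4350
hysteresis = max(diffs) = 1.1840

1.1840


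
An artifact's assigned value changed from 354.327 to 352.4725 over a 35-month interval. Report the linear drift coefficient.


rate = (v2 - v1) / months
= (352.4725 - 354.327) / 35
= -1.8545 / 35
= -0.0530

-0.0530


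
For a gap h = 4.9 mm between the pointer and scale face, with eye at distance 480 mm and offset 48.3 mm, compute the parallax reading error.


error = h * offset / d
= 4.9 * 48.3 / 480
= 0.4931

0.4931


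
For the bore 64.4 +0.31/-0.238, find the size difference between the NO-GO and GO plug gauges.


GO = nominal - lower_tol (smallest hole = maximum material condition)
GO = 64.4 - 0.238 = 64.162
NO-GO = nominal + upper_tol (largest hole = least material condition)
NO-GO = 64.4 + 0.31 = 64.71
spread = NO-GO - GO = 64.71 - 64.162 = 0.5480

0.5480


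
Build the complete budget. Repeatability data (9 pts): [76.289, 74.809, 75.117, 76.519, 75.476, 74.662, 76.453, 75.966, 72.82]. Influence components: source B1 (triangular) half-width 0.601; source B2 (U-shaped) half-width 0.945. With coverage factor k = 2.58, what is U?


mean = (76.289 + 74.809 + 75.117 + 76.519 + 75.476 + 74.662 + 76.453 + 75.966 + 72.82) / 9 = 75.34566667
s = sqrt(sum((x - mean)^2)/(n-1)) = 1.1769276
u_A = s / sqrt(n) = 1.1769276 / sqrt(9) = 0.3923092
u_B1 = 0.601 / sqrt(6) = 0.24535722
u_B2 = 0.945 / sqrt(2) = 0.66821591
uc = sqrt(0.3923092^2 + 0.24535722^2 + 0.66821591^2) = 0.81278483
U = k * uc = 2.58 * 0.81278483
U = 2.0970

2.0970


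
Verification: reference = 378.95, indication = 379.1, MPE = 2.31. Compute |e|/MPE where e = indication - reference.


e = indication - reference = 379.1 - 378.95 = 0.1500
|e| = 0.1500
ratio = |e| / MPE = 0.1500 / 2.31
ratio = 0.0649

0.0649


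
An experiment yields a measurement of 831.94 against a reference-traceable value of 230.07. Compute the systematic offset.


Systematic error = measured - true
= 831.94 - 230.07
= 601.8700

601.8700


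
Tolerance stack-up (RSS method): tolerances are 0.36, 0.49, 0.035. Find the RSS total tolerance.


RSS = sqrt(0.36^2 + 0.49^2 + 0.035^2)
= sqrt(0.370925)
= 0.6090

0.6090


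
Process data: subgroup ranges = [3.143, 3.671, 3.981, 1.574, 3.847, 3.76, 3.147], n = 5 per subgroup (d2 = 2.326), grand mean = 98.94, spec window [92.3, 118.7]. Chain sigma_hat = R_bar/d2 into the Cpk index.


R_bar = (3.143 + 3.671 + 3.981 + 1.574 + 3.847 + 3.76 + 3.147) / 7 = 3.3032857
sigma = R_bar / d2 = 3.3032857 / 2.326 = 1.4201572
Cp = (USL - LSL)/(6*sigma) = (118.7 - 92.3)/(6*1.4201572) = 3.0982
Cpu = (118.7 - 98.94)/(3*1.4201572) = 4.6380
Cpl = (98.94 - 92.3)/(3*1.4201572) = 1.5585
Cpk = min(Cpu, Cpl) = 1.5585

1.5585


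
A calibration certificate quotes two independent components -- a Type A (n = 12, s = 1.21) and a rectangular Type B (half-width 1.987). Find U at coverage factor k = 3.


u_A = s / sqrt(n) = 1.21 / sqrt(12) = 0.34929691
u_B = half_width / sqrt(3) = 1.987 / sqrt(3) = 1.147195
uc = sqrt(u_A^2 + u_B^2) = sqrt(0.34929691^2 + 1.147195^2) = 1.1991934
U = k * uc = 3 * 1.1991934
U = 3.5976

3.5976


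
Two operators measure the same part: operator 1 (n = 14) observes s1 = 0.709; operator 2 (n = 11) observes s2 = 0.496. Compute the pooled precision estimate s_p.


s_p = sqrt(((n1-1)*s1^2 + (n2-1)*s2^2) / (n1+n2-2))
numerator = (14-1)*0.709^2 + (11-1)*0.496^2 = 6.534853 + 2.46016 = 8.995013
denominator = 14 + 11 - 2 = 23
s_p^2 = 8.995013 / 23 = 0.39108752
s_p = sqrt(0.39108752) = 0.6254

0.6254


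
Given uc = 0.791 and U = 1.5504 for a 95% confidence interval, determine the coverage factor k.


k = U / uc
k = 1.5504 / 0.791
k = 1.96

1.96


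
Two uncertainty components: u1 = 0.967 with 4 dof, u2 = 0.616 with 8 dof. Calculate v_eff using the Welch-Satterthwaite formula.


uc = sqrt(u1^2 + u2^2) = sqrt(0.967^2 + 0.616^2) = 1.1465361
v_eff = uc^4 / (u1^4/v1 + u2^4/v2)
= 1.1465361^4 / (0.967^4/4 + 0.616^4/8)
= 1.7280286 / 0.23659622
v_eff = 7.3037

7.3037


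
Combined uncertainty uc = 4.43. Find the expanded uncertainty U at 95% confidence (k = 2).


U = k * uc
U = 2 * 4.43
U = 8.8600

8.8600


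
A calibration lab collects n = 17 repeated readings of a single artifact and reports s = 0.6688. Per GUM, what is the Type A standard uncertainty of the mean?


u_A = s / sqrt(n)
u_A = 0.6688 / sqrt(17)
u_A = 0.6688 / 4.1231056
u_A = 0.1622

0.1622


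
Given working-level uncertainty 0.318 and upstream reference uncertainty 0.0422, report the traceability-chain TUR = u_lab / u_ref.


TUR = u_lab / u_ref
= 0.318 / 0.0422
= 7.5355

7.5355


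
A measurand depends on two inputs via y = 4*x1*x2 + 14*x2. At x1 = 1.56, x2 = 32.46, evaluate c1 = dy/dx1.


y = 4*x1*x2 + 14*x2
dy/dx1 = 4*x2
Evaluate at x2 = 32.46: c1 = 4 * 32.46
c1 = 129.8400

129.8400


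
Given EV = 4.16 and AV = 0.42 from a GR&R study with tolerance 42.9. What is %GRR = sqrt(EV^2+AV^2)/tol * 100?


GRR = sqrt(EV^2 + AV^2) = sqrt(4.16^2 + 0.42^2) = 4.1811482
%GRR = GRR / tol * 100 = 4.1811482 / 42.9 * 100
%GRR = 9.7463

9.7463


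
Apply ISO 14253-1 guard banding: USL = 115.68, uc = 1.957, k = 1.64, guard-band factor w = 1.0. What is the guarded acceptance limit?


U = k * uc = 1.64 * 1.957 = 3.20948
guard band g = w * U = 1.0 * 3.20948 = 3.20948
AL = USL - g = 115.68 - 3.20948
AL = 112.4705

112.4705


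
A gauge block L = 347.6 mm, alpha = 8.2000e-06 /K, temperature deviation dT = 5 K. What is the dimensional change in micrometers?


dL = L * alpha * dT
= 347.6 * 8.2000e-06 * 5
= 0.0142516 mm
dL_um = 0.0142516 * 1000 = 14.2516 um

14.2516


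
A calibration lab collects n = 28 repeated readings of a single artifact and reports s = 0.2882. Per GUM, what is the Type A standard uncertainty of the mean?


u_A = s / sqrt(n)
u_A = 0.2882 / sqrt(28)
u_A = 0.2882 / 5.2915026
u_A = 0.0545

0.0545


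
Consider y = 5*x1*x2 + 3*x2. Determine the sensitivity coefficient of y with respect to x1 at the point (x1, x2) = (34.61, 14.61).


y = 5*x1*x2 + 3*x2
dy/dx1 = 5*x2
Evaluate at x2 = 14.61: c1 = 5 * 14.61
c1 = 73.0500

73.0500


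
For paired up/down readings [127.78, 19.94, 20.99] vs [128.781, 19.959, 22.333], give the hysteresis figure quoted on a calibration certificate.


|127.78 - 128.781| = 1.0010
|19.94 - 19.959| = 0.0190
|20.99 - 22.333| = 1.3430
hysteresis = max(diffs) = 1.3430

1.3430


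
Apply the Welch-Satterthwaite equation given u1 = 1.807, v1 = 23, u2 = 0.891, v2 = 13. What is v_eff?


uc = sqrt(u1^2 + u2^2) = sqrt(1.807^2 + 0.891^2) = 2.0147283
v_eff = uc^4 / (u1^4/v1 + u2^4/v2)
= 2.0147283^4 / (1.807^4/23 + 0.891^4/13)
= 16.476537 / 0.51203928
v_eff = 32.1783

32.1783


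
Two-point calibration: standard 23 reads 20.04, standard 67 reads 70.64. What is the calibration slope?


slope = (y2 - y1) / (x2 - x1)
= (70.64 - 20.04) / (67 - 23)
= 50.6000 / 44
= 1.1500

1.1500


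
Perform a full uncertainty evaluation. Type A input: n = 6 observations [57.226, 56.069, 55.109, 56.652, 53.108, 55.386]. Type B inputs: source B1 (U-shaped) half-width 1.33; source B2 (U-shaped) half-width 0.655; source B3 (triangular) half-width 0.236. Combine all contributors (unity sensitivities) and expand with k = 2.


mean = (57.226 + 56.069 + 55.109 + 56.652 + 53.108 + 55.386) / 6 = 55.59166667
s = sqrt(sum((x - mean)^2)/(n-1)) = 1.4468632
u_A = s / sqrt(n) = 1.4468632 / sqrt(6) = 0.59067943
u_B1 = 1.33 / sqrt(2) = 0.94045202
u_B2 = 0.655 / sqrt(2) = 0.46315494
u_B3 = 0.236 / sqrt(6) = 0.096346597
uc = sqrt(0.59067943^2 + 0.94045202^2 + 0.46315494^2 + 0.096346597^2) = 1.2071236
U = k * uc = 2 * 1.2071236
U = 2.4142

2.4142


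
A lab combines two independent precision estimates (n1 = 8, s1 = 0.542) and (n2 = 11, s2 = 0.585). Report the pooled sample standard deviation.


s_p = sqrt(((n1-1)*s1^2 + (n2-1)*s2^2) / (n1+n2-2))
numerator = (8-1)*0.542^2 + (11-1)*0.585^2 = 2.056348 + 3.42225 = 5.478598
denominator = 8 + 11 - 2 = 17
s_p^2 = 5.478598 / 17 = 0.32227047
s_p = sqrt(0.32227047) = 0.5677

0.5677


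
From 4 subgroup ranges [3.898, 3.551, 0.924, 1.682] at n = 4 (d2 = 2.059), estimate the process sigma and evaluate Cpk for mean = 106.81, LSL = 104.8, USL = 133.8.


R_bar = (3.898 + 3.551 + 0.924 + 1.682) / 4 = 2.51375
sigma = R_bar / d2 = 2.51375 / 2.059 = 1.2208596
Cp = (USL - LSL)/(6*sigma) = (133.8 - 104.8)/(6*1.2208596) = 3.9590
Cpu = (133.8 - 106.81)/(3*1.2208596) = 7.3691
Cpl = (106.81 - 104.8)/(3*1.2208596) = 0.5488
Cpk = min(Cpu, Cpl) = 0.5488

0.5488


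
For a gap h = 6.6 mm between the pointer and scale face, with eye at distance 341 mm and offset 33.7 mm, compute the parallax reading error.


error = h * offset / d
= 6.6 * 33.7 / 341
= 0.6523

0.6523


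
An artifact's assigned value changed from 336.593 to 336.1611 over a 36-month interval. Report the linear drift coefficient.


rate = (v2 - v1) / months
= (336.1611 - 336.593) / 36
= -0.4319 / 36
= -0.0120

-0.0120


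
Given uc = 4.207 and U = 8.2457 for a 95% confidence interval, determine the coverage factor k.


k = U / uc
k = 8.2457 / 4.207
k = 1.96

1.96


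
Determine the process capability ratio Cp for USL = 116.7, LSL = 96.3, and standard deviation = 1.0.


Cp = (USL - LSL) / (6 * sigma)
= (116.7 - 96.3) / (6 * 1.0)
= 20.4000 / 6.0000
= 3.4000

3.4000


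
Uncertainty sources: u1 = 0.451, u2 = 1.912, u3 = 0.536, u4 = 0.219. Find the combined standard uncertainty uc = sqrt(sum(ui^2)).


uc = sqrt(0.451^2 + 1.912^2 + 0.536^2 + 0.219^2)
uc = sqrt(4.194402)
uc = 2.0480

2.0480


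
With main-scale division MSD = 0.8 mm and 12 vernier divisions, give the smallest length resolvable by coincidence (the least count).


LC = MSD / n_div
= 0.8 / 12
= 0.0667

0.0667


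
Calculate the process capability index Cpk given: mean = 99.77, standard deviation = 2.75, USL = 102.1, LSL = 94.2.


Cpu = (USL - mean) / (3*sigma) = (102.1 - 99.77) / (3*2.75) = 0.2824
Cpl = (mean - LSL) / (3*sigma) = (99.77 - 94.2) / (3*2.75) = 0.6752
Cpk = min(Cpu, Cpl) = 0.2824

0.2824


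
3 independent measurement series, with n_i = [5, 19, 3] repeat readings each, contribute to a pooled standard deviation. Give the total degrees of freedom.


nu = sum_i (n_i - 1)
nu = ((5 - 1) + (19 - 1) + (3 - 1))
nu = 4 + 18 + 2
nu = 24

24


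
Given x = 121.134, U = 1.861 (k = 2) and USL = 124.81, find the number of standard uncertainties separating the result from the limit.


u = U / k = 1.861 / 2 = 0.9305
margin = |USL - x| = |124.81 - 121.134| = 3.676
z = margin / u = 3.676 / 0.9305
z = 3.9506

3.9506


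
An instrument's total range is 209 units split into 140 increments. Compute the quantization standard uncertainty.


resolution = range / divisions
resolution = 209 / 140 = 1.4928571
u_res = resolution / (2*sqrt(3))
u_res = 1.4928571 / 3.4641016
u_res = 0.4310

0.4310


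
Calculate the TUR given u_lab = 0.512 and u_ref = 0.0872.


TUR = u_lab / u_ref
= 0.512 / 0.0872
= 5.8716

5.8716


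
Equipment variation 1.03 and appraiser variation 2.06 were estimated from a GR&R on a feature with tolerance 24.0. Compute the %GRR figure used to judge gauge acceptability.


GRR = sqrt(EV^2 + AV^2) = sqrt(1.03^2 + 2.06^2) = 2.30315
%GRR = GRR / tol * 100 = 2.30315 / 24.0 * 100
%GRR = 9.5965

9.5965


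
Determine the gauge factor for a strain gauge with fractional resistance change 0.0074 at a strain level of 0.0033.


GF = (dR/R) / epsilon
= 0.0074 / 0.0033
= 2.2424

2.2424


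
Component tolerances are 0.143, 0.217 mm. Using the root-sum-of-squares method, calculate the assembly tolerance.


RSS = sqrt(0.143^2 + 0.217^2)
= sqrt(0.067538)
= 0.2599

0.2599


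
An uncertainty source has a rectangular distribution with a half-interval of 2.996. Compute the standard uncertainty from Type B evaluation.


u_B = half_width / sqrt(3)
u_B = 2.996 / 1.7320508
u_B = 1.7297

1.7297


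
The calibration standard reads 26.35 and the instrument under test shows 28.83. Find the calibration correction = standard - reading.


Correction = standard - reading
= 26.35 - 28.83
= -2.4800

-2.4800


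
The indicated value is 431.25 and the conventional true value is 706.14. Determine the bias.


Systematic error = measured - true
= 431.25 - 706.14
= -274.8900

-274.8900


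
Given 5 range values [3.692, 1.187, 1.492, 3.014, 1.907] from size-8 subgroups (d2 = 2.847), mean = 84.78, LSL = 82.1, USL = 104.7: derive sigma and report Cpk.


R_bar = (3.692 + 1.187 + 1.492 + 3.014 + 1.907) / 5 = 2.2584
sigma = R_bar / d2 = 2.2584 / 2.847 = 0.79325606
Cp = (USL - LSL)/(6*sigma) = (104.7 - 82.1)/(6*0.79325606) = 4.7484
Cpu = (104.7 - 84.78)/(3*0.79325606) = 8.3706
Cpl = (84.78 - 82.1)/(3*0.79325606) = 1.1262
Cpk = min(Cpu, Cpl) = 1.1262

1.1262


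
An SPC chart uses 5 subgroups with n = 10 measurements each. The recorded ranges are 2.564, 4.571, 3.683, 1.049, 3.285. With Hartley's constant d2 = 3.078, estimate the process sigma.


R_bar = (2.564 + 4.571 + 3.683 + 1.049 + 3.285) / 5
R_bar = 15.152 / 5 = 3.0304
sigma_hat = R_bar / d2 = 3.0304 / 3.078 = 0.9845

0.9845


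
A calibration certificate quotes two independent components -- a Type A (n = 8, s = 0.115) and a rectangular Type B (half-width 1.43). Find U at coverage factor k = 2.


u_A = s / sqrt(n) = 0.115 / sqrt(8) = 0.04065864
u_B = half_width / sqrt(3) = 1.43 / sqrt(3) = 0.82561088
uc = sqrt(u_A^2 + u_B^2) = sqrt(0.04065864^2 + 0.82561088^2) = 0.82661143
U = k * uc = 2 * 0.82661143
U = 1.6532

1.6532


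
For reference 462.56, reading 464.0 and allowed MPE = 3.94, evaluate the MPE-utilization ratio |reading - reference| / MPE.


e = indication - reference = 464.0 - 462.56 = 1.4400
|e| = 1.4400
ratio = |e| / MPE = 1.4400 / 3.94
ratio = 0.3655

0.3655


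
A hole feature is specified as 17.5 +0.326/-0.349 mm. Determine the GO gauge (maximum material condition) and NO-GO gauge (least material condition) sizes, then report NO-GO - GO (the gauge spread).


GO = nominal - lower_tol (smallest hole = maximum material condition)
GO = 17.5 - 0.349 = 17.151
NO-GO = nominal + upper_tol (largest hole = least material condition)
NO-GO = 17.5 + 0.326 = 17.826
spread = NO-GO - GO = 17.826 - 17.151 = 0.6750

0.6750


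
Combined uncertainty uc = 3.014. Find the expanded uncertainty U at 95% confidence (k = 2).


U = k * uc
U = 2 * 3.014
U = 6.0280

6.0280


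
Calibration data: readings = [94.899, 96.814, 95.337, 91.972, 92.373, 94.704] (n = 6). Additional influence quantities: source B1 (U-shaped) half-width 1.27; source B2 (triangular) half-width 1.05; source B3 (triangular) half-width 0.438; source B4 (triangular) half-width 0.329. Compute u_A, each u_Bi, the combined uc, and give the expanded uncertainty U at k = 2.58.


mean = (94.899 + 96.814 + 95.337 + 91.972 + 92.373 + 94.704) / 6 = 94.34983333
s = sqrt(sum((x - mean)^2)/(n-1)) = 1.8458383
u_A = s / sqrt(n) = 1.8458383 / sqrt(6) = 0.75356033
u_B1 = 1.27 / sqrt(2) = 0.89802561
u_B2 = 1.05 / sqrt(6) = 0.4286607
u_B3 = 0.438 / sqrt(6) = 0.17881275
u_B4 = 0.329 / sqrt(6) = 0.13431369
uc = sqrt(0.75356033^2 + 0.89802561^2 + 0.4286607^2 + 0.17881275^2 + 0.13431369^2) = 1.2680959
U = k * uc = 2.58 * 1.2680959
U = 3.2717

3.2717


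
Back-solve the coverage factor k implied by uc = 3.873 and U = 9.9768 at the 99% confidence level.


k = U / uc
k = 9.9768 / 3.873
k = 2.576

2.576


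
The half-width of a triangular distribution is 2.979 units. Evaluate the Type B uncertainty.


u_B = half_width / sqrt(6)
u_B = 2.979 / 2.4494897
u_B = 1.2162

1.2162


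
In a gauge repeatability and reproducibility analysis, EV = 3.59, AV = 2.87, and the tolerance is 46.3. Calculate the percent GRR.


GRR = sqrt(EV^2 + AV^2) = sqrt(3.59^2 + 2.87^2) = 4.5961941
%GRR = GRR / tol * 100 = 4.5961941 / 46.3 * 100
%GRR = 9.9270

9.9270


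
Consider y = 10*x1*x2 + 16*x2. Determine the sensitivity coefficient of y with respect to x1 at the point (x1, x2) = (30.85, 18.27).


y = 10*x1*x2 + 16*x2
dy/dx1 = 10*x2
Evaluate at x2 = 18.27: c1 = 10 * 18.27
c1 = 182.7000

182.7000


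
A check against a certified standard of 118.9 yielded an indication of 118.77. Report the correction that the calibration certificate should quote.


Correction = standard - reading
= 118.9 - 118.77
= 0.1300

0.1300


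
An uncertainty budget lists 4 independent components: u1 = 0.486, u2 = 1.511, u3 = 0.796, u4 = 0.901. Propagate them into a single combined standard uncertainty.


uc = sqrt(0.486^2 + 1.511^2 + 0.796^2 + 0.901^2)
uc = sqrt(3.964734)
uc = 1.9912

1.9912


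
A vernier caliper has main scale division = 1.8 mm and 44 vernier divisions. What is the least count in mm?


LC = MSD / n_div
= 1.8 / 44
= 0.0409

0.0409


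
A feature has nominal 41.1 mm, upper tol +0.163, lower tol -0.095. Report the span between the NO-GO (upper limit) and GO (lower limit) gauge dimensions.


GO = nominal - lower_tol (smallest hole = maximum material condition)
GO = 41.1 - 0.095 = 41.005
NO-GO = nominal + upper_tol (largest hole = least material condition)
NO-GO = 41.1 + 0.163 = 41.263
spread = NO-GO - GO = 41.263 - 41.005 = 0.2580

0.2580


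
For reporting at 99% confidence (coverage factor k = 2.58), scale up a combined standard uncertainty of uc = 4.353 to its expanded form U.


U = k * uc
U = 2.58 * 4.353
U = 11.2307

11.2307


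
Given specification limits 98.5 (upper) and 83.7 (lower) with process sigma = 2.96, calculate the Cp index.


Cp = (USL - LSL) / (6 * sigma)
= (98.5 - 83.7) / (6 * 2.96)
= 14.8000 / 17.7600
= 0.8333

0.8333


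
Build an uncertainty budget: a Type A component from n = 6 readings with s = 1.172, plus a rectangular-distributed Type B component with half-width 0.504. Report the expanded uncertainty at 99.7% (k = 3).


u_A = s / sqrt(n) = 1.172 / sqrt(6) = 0.478467
u_B = half_width / sqrt(3) = 0.504 / sqrt(3) = 0.29098454
uc = sqrt(u_A^2 + u_B^2) = sqrt(0.478467^2 + 0.29098454^2) = 0.56000239
U = k * uc = 3 * 0.56000239
U = 1.6800

1.6800


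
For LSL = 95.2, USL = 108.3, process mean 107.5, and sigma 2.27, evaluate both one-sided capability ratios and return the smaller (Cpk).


Cpu = (USL - mean) / (3*sigma) = (108.3 - 107.5) / (3*2.27) = 0.1175
Cpl = (mean - LSL) / (3*sigma) = (107.5 - 95.2) / (3*2.27) = 1.8062
Cpk = min(Cpu, Cpl) = 0.1175

0.1175


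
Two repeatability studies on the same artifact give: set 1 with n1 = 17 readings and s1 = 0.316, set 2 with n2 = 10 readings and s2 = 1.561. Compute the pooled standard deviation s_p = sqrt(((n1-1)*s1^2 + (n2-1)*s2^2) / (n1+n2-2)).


s_p = sqrt(((n1-1)*s1^2 + (n2-1)*s2^2) / (n1+n2-2))
numerator = (17-1)*0.316^2 + (10-1)*1.561^2 = 1.597696 + 21.930489 = 23.528185
denominator = 17 + 10 - 2 = 25
s_p^2 = 23.528185 / 25 = 0.9411274
s_p = sqrt(0.9411274) = 0.9701

0.9701


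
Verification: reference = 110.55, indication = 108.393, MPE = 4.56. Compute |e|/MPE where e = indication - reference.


e = indication - reference = 108.393 - 110.55 = -2.1570
|e| = 2.1570
ratio = |e| / MPE = 2.1570 / 4.56
ratio = 0.4730

0.4730


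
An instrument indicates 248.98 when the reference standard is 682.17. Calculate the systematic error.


Systematic error = measured - true
= 248.98 - 682.17
= -433.1900

-433.1900


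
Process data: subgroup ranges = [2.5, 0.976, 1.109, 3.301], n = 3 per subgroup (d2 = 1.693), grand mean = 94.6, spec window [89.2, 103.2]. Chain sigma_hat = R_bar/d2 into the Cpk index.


R_bar = (2.5 + 0.976 + 1.109 + 3.301) / 4 = 1.9715
sigma = R_bar / d2 = 1.9715 / 1.693 = 1.1645009
Cp = (USL - LSL)/(6*sigma) = (103.2 - 89.2)/(6*1.1645009) = 2.0037
Cpu = (103.2 - 94.6)/(3*1.1645009) = 2.4617
Cpl = (94.6 - 89.2)/(3*1.1645009) = 1.5457
Cpk = min(Cpu, Cpl) = 1.5457

1.5457


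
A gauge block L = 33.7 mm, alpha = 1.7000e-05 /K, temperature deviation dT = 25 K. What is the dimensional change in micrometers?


dL = L * alpha * dT
= 33.7 * 1.7000e-05 * 25
= 0.0143225 mm
dL_um = 0.0143225 * 1000 = 14.3225 um

14.3225
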